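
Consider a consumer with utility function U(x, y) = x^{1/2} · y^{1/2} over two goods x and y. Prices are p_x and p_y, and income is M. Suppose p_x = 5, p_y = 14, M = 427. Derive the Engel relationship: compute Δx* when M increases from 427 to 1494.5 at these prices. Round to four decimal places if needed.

Tangency: MRS = y/x = p_x/p_y.
Rearranging, p_y·y = p_x·x. Substituting into the budget gives p_x·x·(1 + 1) = M.
Demand: x*(p_x,p_y,M) = 0.5·M/p_x and y* = 0.5·M/p_y.
At p_x=5, p_y=14, M=427: x* = 0.5·427/5 = 42.7.
At M' = 1494.5: x* = 149.45. Change: 149.45 − 42.7 = 106.75.

Δx* = 106.75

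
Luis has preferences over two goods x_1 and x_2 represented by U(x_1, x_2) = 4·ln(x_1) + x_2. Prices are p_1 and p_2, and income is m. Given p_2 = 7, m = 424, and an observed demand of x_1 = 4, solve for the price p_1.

Set MRS = p_1/p_2: (4/x_1)/1 = p_1/p_2.
So x_1*(p_1,p_2) = 4·p_2/p_1, independent of income; and x_2* = (m − 4·p_2)/p_2.
Set x_1* = 4 in the demand function and solve for p_1: p_1 = 7.

p_1 = 7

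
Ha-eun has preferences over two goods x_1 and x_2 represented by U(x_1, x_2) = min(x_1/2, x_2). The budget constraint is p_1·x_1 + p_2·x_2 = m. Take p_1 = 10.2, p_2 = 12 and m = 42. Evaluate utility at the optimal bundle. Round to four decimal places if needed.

Leontief preferences: the optimum is at the kink where x_1/2 = x_2/1, i.e. x_2 = (1/2)·x_1.
Budget: p_1·x_1 + p_2·(1/2)·x_1 = m, so (2·p_1 + p_2)·x_1 = 2·m.
Demand: x_1*(p_1,p_2,m) = 2·m/(2·p_1 + p_2), x_2* = m/(2·p_1 + p_2).
Here 2·10.2 + 12 = 32.4, giving x_1* = 2.5926 and x_2* = 1.2963.
Utility at the optimum: U(2.5926, 1.2963) = 1.2963.

V = 1.2963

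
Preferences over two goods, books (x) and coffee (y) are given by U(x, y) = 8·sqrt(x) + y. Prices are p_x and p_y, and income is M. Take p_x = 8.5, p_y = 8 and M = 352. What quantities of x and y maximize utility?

Set MRS = p_x/p_y: 4·x^(−1/2) = p_x/p_y.
Thus x* = (4·p_y/p_x)² — independent of M — with the rest of income spent on y.
Plugging in: x* = (4·8/8.5)² = 14.173, y* = 28.9412.

x* = 14.173, y* = 28.9412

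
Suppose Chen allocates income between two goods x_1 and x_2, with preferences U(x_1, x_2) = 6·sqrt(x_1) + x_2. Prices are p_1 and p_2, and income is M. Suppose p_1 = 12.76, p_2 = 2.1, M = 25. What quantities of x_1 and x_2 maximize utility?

x_1* = 0.2438, x_2* = 10.4236

MU_x_1 = 3/√x_1, MU_x_2 = 1. Tangency: 3/√x_1 = p_1/p_2.
Solve: √x_1 = 3·p_2/p_1, so x_1*(p_1,p_2) = (3·p_2/p_1)², and x_2* = (M − p_1·x_1*)/p_2.
Plugging in: x_1* = (3·2.1/12.76)² = 0.2438, x_2* = 10.4236.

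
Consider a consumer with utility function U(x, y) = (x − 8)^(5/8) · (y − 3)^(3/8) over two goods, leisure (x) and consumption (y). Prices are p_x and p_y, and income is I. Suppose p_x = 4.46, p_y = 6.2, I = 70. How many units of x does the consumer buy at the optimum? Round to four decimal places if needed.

Substituting into the budget: x* = 8 + 0.625·(I − 8·p_x − 3·p_y)/p_x, and y* = 3 + 0.375·(…)/p_y.
Discretionary income = 70 − 8·4.46 − 3·6.2 = 15.72; x* = 8 + 0.625·15.72/4.46 = 10.2029.

x* = 10.2029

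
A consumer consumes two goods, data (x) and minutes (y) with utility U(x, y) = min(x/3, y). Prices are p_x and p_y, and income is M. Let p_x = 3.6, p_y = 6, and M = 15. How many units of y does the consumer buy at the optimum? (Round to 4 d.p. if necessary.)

With perfect complements, no substitution: consume in ratio x:y = 3:1.
Budget: p_x·x + p_y·(1/3)·x = M, so (3·p_x + p_y)·x = 3·M.
Demand: x*(p_x,p_y,M) = 3·M/(3·p_x + p_y), y* = M/(3·p_x + p_y).
Here 3·3.6 + 6 = 16.8, giving y* = 0.8929.

y* = 0.8929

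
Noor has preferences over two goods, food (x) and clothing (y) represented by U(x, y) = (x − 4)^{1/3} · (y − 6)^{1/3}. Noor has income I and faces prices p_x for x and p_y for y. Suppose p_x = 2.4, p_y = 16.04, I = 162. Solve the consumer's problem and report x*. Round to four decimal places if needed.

x* = 15.7

MRS = (y−6)/(x−4). Tangency with p_x/p_y gives y−6 = (p_x/p_y)·(x−4).
Substituting into the budget: x* = 4 + 0.5·(I − 4·p_x − 6·p_y)/p_x, and y* = 6 + 0.5·(…)/p_y.
Discretionary income = 162 − 4·2.4 − 6·16.04 = 56.16; x* = 4 + 0.5·56.16/2.4 = 15.7.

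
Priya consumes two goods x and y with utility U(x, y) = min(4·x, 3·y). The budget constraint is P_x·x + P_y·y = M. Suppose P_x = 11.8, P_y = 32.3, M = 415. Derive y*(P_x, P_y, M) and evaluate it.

y* = 10.0851

With perfect complements, no substitution: consume in ratio x:y = 3:4.
Budget: P_x·x + P_y·(4/3)·x = M, so (3·P_x + 4·P_y)·x = 3·M.
Demand: x*(P_x,P_y,M) = 3·M/(3·P_x + 4·P_y), y* = 4·M/(3·P_x + 4·P_y).
Here 3·11.8 + 4·32.3 = 164.6, giving y* = 10.0851.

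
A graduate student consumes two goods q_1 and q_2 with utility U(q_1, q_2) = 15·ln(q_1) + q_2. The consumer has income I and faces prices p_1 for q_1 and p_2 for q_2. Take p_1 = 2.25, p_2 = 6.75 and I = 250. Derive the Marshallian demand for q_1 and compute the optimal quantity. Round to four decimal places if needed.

So q_1*(p_1,p_2) = 15·p_2/p_1, independent of income; and q_2* = (I − 15·p_2)/p_2.
At the given prices: q_1* = 15·6.75/2.25 = 45.

q_1* = 45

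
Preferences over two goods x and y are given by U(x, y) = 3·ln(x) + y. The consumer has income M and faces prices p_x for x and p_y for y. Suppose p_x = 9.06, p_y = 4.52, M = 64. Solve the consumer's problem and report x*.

Set MRS = p_x/p_y: (3/x)/1 = p_x/p_y.
So x*(p_x,p_y) = 3·p_y/p_x, independent of income; and y* = (M − 3·p_y)/p_y.
At the given prices: x* = 3·4.52/9.06 = 1.4967.

x* = 1.4967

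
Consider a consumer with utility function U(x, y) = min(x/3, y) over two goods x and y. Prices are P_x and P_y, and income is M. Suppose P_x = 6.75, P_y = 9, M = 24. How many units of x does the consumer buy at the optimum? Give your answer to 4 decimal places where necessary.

x* = 2.4615

With perfect complements, no substitution: consume in ratio x:y = 3:1.
Budget: P_x·x + P_y·(1/3)·x = M, so (3·P_x + P_y)·x = 3·M.
Demand: x*(P_x,P_y,M) = 3·M/(3·P_x + P_y), y* = M/(3·P_x + P_y).
Here 3·6.75 + 9 = 29.25, giving x* = 2.4615.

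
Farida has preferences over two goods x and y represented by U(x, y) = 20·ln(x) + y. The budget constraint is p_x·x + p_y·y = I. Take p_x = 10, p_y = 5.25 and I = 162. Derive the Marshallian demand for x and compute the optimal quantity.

MU_x = 20/x, MU_y = 1. Tangency: 20/x = p_x/p_y.
So x*(p_x,p_y) = 20·p_y/p_x, independent of income; and y* = (I − 20·p_y)/p_y.
At the given prices: x* = 20·5.25/10 = 10.5.

x* = 10.5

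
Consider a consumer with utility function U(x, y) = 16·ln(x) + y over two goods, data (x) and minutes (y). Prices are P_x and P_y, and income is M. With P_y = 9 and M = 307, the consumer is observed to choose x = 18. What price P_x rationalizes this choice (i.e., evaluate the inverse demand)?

MU_x = 16/x, MU_y = 1. Tangency: 16/x = P_x/P_y.
So x*(P_x,P_y) = 16·P_y/P_x, independent of income; and y* = (M − 16·P_y)/P_y.
Set x* = 18 in the demand function and solve for P_x: P_x = 8.

P_x = 8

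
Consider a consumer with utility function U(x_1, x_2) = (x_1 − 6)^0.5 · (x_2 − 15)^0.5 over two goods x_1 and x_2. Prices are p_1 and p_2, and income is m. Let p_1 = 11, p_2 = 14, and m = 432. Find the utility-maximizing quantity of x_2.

MRS = (x_2−15)/(x_1−6). Tangency with p_1/p_2 gives x_2−15 = (p_1/p_2)·(x_1−6).
After buying the subsistence bundle (6, 15), a share 0.5 of the remaining income goes to x_1: x_1* = 6 + 0.5·(m − 6p_1 − 15p_2)/p_1.
Discretionary income = 432 − 6·11 − 15·14 = 156; x_2* = 15 + 0.5·156/14 = 20.5714.

x_2* = 20.5714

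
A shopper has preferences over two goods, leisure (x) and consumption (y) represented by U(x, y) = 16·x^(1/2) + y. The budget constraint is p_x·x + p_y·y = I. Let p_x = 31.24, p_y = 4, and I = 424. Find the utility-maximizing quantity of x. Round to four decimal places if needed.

MU_x = 8/√x, MU_y = 1. Tangency: 8/√x = p_x/p_y.
Thus x* = (8·p_y/p_x)² — independent of I — with the rest of income spent on y.
Plugging in: x* = (8·4/31.24)² = 1.0492.

x* = 1.0492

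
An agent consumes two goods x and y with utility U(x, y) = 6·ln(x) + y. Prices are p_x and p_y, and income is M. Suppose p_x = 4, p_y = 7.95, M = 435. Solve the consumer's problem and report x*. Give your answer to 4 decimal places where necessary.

x* = 11.925

MU_x = 6/x, MU_y = 1. Tangency: 6/x = p_x/p_y.
So x*(p_x,p_y) = 6·p_y/p_x, independent of income; and y* = (M − 6·p_y)/p_y.
At the given prices: x* = 6·7.95/4 = 11.925.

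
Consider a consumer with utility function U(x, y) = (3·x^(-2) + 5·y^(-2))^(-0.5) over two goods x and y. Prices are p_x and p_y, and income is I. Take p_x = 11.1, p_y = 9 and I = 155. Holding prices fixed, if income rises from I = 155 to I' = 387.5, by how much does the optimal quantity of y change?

MU_x ∝ 3·x^(-3), MU_y ∝ 5·y^(-3), so MRS = (3/5)·(y/x)^(3) = p_x/p_y.
Hence y/x = ((5/3)·p_x/p_y)^(1/(3)), i.e. raised to the 1/3 power.
With the ratio pinned down, the budget gives x* = I/(p_x + p_y·(y/x)) and y* = (y/x)·x*.
Numerically y/x = 1.271481, so x* = 155/(11.1 + 9·1.271481) = 6.8756 and y* = 1.271481·6.8756 = 8.7423.
At I' = 387.5: y* = 21.8556. Change: 21.8556 − 8.7423 = 13.1134.

Δy* = 13.1134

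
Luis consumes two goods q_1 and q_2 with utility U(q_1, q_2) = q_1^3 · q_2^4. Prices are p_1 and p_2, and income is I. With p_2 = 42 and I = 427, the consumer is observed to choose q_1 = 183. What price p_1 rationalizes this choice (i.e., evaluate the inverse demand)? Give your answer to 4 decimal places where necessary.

Tangency: MRS = (3/4)·q_2/q_1 = p_1/p_2.
So 3·p_2·q_2 = 4·p_1·q_1; combined with the budget, a share 3/7 of income goes to q_1.
Demand: q_1*(p_1,p_2,I) = 3/7·I/p_1 and q_2* = 4/7·I/p_2.
Set q_1* = 183 in the demand function and solve for p_1: p_1 = 1.

p_1 = 1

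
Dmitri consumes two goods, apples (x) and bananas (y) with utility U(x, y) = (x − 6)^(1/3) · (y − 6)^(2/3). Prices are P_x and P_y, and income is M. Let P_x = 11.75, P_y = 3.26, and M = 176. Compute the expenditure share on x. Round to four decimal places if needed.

share on x = 0.5633

After buying the subsistence bundle (6, 6), a share 1/3 of the remaining income goes to x: x* = 6 + 1/3·(M − 6P_x − 6P_y)/P_x.
Discretionary income = 176 − 6·11.75 − 6·3.26 = 85.94; x* = 6 + 1/3·85.94/11.75 = 8.438; y* = 6 + 2/3·85.94/3.26 = 23.5746.
Expenditure on x: 11.75·8.438 = 99.1467; share = 0.5633.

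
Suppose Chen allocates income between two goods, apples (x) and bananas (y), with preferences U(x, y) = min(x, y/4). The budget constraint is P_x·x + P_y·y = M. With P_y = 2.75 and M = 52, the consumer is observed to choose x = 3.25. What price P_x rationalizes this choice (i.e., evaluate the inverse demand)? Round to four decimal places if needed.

P_x = 5

With perfect complements, no substitution: consume in ratio x:y = 1:4.
Budget: P_x·x + P_y·4·x = M, so (P_x + 4·P_y)·x = M.
Demand: x*(P_x,P_y,M) = M/(P_x + 4·P_y), y* = 4·M/(P_x + 4·P_y).
Set x* = 3.25 in the demand function and solve for P_x: P_x = 5.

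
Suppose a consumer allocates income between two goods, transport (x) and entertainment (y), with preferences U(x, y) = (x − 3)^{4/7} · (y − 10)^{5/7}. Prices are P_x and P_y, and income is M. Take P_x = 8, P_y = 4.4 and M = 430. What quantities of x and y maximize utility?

After buying the subsistence bundle (3, 10), a share 4/9 of the remaining income goes to x: x* = 3 + 4/9·(M − 3P_x − 10P_y)/P_x.
Discretionary income = 430 − 3·8 − 10·4.4 = 362; x* = 3 + 4/9·362/8 = 23.1111; y* = 10 + 5/9·362/4.4 = 55.7071.

x* = 23.1111, y* = 55.7071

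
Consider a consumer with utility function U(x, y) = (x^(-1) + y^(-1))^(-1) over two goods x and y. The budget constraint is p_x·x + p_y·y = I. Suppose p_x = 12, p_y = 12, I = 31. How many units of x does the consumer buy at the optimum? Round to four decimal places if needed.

MRS = MU_x/MU_y = (y/x)^(2). Set equal to p_x/p_y.
Hence y/x = (p_x/p_y)^(1/(2)), i.e. raised to the 0.5 power.
Substitute y = (y/x)·x into the budget: x* = I/(p_x + p_y·(y/x)).
Numerically y/x = 1, so x* = 31/(12 + 12·1) = 1.2917.

x* = 1.2917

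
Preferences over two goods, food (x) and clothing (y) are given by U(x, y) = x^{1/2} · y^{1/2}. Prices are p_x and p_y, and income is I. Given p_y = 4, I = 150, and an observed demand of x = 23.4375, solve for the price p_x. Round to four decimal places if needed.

MU_x/MU_y = (0.5·y)/(0.5·x); tangency sets this equal to p_x/p_y.
So 0.5·p_y·y = 0.5·p_x·x; combined with the budget, a share 0.5 of income goes to x.
Demand: x*(p_x,p_y,I) = 0.5·I/p_x and y* = 0.5·I/p_y.
Set x* = 23.4375 in the demand function and solve for p_x: p_x = 3.2.

p_x = 3.2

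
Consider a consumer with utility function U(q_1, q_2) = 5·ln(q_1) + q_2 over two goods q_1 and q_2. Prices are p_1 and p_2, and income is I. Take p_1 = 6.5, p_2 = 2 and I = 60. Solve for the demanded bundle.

q_1* = 1.5385, q_2* = 25

MU_q_1 = 5/q_1, MU_q_2 = 1. Tangency: 5/q_1 = p_1/p_2.
So q_1*(p_1,p_2) = 5·p_2/p_1, independent of income; and q_2* = (I − 5·p_2)/p_2.
At the given prices: q_1* = 5·2/6.5 = 1.5385, and q_2* = 25.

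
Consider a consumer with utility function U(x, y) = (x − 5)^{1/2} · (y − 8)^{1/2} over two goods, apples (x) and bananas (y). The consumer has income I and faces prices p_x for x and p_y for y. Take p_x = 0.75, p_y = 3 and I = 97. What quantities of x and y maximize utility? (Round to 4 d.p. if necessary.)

x* = 51.1667, y* = 19.5417

Let x' = x−5, y' = y−8. MRS = y'/x' = p_x/p_y.
Substituting into the budget: x* = 5 + 0.5·(I − 5·p_x − 8·p_y)/p_x, and y* = 8 + 0.5·(…)/p_y.
Discretionary income = 97 − 5·0.75 − 8·3 = 69.25; x* = 5 + 0.5·69.25/0.75 = 51.1667; y* = 8 + 0.5·69.25/3 = 19.5417.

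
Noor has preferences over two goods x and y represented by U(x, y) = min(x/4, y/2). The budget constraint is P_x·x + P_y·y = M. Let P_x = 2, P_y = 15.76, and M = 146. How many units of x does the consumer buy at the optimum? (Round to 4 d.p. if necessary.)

With perfect complements, no substitution: consume in ratio x:y = 4:2.
Budget: P_x·x + P_y·(1/2)·x = M, so (4·P_x + 2·P_y)·x = 4·M.
Demand: x*(P_x,P_y,M) = 4·M/(4·P_x + 2·P_y), y* = 2·M/(4·P_x + 2·P_y).
Here 4·2 + 2·15.76 = 39.52, giving x* = 14.7773.

x* = 14.7773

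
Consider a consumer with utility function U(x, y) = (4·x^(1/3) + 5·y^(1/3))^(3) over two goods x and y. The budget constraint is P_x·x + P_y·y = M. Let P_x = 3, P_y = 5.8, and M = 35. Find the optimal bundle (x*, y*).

x* = 5.8185, y* = 3.0249

MU_x ∝ 4·x^(-2/3), MU_y ∝ 5·y^(-2/3), so MRS = (4/5)·(y/x)^(2/3) = P_x/P_y.
Solve for the ratio: y/x = [(5/4)·P_x/P_y]^(1.5).
Substitute y = (y/x)·x into the budget: x* = M/(P_x + P_y·(y/x)).
Numerically y/x = 0.519882, so x* = 35/(3 + 5.8·0.519882) = 5.8185 and y* = 0.519882·5.8185 = 3.0249.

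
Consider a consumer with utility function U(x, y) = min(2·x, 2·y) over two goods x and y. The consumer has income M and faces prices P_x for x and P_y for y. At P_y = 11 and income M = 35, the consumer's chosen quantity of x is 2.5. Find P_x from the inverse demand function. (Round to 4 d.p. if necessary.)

Leontief preferences: the optimum is at the kink where x/2 = y/2, i.e. y = x.
Budget: P_x·x + P_y·x = M, so (2·P_x + 2·P_y)·x = 2·M.
Demand: x*(P_x,P_y,M) = 2·M/(2·P_x + 2·P_y), y* = 2·M/(2·P_x + 2·P_y).
Set x* = 2.5 in the demand function and solve for P_x: P_x = 3.

P_x = 3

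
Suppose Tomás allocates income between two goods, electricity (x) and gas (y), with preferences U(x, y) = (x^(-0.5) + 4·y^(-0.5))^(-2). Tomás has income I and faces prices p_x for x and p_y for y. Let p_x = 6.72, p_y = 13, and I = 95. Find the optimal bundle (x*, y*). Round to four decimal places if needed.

x* = 3.4149, y* = 5.5425

From the CES first-order condition, (1/4)·(y/x)^(1.5) = p_x/p_y.
Solve for the ratio: y/x = [4·p_x/p_y]^(2/3).
Substitute y = (y/x)·x into the budget: x* = I/(p_x + p_y·(y/x)).
Numerically y/x = 1.62302, so x* = 95/(6.72 + 13·1.62302) = 3.4149 and y* = 1.62302·3.4149 = 5.5425.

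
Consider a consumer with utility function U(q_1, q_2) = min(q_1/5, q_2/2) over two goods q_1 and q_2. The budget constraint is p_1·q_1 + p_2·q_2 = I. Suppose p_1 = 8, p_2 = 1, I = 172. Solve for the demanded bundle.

With perfect complements, no substitution: consume in ratio q_1:q_2 = 5:2.
Budget: p_1·q_1 + p_2·(2/5)·q_1 = I, so (5·p_1 + 2·p_2)·q_1 = 5·I.
Demand: q_1*(p_1,p_2,I) = 5·I/(5·p_1 + 2·p_2), q_2* = 2·I/(5·p_1 + 2·p_2).
Here 5·8 + 2·1 = 42, giving q_1* = 20.4762 and q_2* = 8.1905.

q_1* = 20.4762, q_2* = 8.1905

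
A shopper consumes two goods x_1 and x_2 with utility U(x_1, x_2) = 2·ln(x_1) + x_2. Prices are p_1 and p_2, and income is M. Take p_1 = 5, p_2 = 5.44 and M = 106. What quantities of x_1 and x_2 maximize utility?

x_1* = 2.176, x_2* = 17.4853

Set MRS = p_1/p_2: (2/x_1)/1 = p_1/p_2.
So x_1*(p_1,p_2) = 2·p_2/p_1, independent of income; and x_2* = (M − 2·p_2)/p_2.
At the given prices: x_1* = 2·5.44/5 = 2.176, and x_2* = 17.4853.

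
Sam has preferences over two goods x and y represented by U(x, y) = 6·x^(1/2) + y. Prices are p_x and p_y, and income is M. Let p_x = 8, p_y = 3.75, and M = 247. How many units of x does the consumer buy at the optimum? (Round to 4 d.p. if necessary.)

x* = 1.9775

Set MRS = p_x/p_y: 3·x^(−1/2) = p_x/p_y.
Thus x* = (3·p_y/p_x)² — independent of M — with the rest of income spent on y.
Plugging in: x* = (3·3.75/8)² = 1.9775.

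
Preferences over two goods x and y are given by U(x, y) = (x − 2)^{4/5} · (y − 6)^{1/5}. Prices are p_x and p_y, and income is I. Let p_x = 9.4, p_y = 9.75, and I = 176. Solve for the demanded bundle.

x* = 10.4, y* = 8.0246

Let x' = x−2, y' = y−6. MRS = 4·y'/x' = p_x/p_y.
After buying the subsistence bundle (2, 6), a share 0.8 of the remaining income goes to x: x* = 2 + 0.8·(I − 2p_x − 6p_y)/p_x.
Discretionary income = 176 − 2·9.4 − 6·9.75 = 98.7; x* = 2 + 0.8·98.7/9.4 = 10.4; y* = 6 + 0.2·98.7/9.75 = 8.0246.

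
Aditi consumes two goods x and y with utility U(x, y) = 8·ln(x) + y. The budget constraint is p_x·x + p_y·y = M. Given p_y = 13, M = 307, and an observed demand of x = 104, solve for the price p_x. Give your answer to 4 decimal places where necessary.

Set MRS = p_x/p_y: (8/x)/1 = p_x/p_y.
So x*(p_x,p_y) = 8·p_y/p_x, independent of income; and y* = (M − 8·p_y)/p_y.
Set x* = 104 in the demand function and solve for p_x: p_x = 1.

p_x = 1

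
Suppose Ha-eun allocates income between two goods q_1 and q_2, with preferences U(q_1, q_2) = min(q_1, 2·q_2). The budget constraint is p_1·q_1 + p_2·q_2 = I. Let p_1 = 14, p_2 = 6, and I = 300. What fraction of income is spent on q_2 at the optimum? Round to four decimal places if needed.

Leontief preferences: the optimum is at the kink where q_1/2 = q_2/1, i.e. q_2 = (1/2)·q_1.
Budget: p_1·q_1 + p_2·(1/2)·q_1 = I, so (2·p_1 + p_2)·q_1 = 2·I.
Demand: q_1*(p_1,p_2,I) = 2·I/(2·p_1 + p_2), q_2* = I/(2·p_1 + p_2).
Here 2·14 + 6 = 34, giving q_1* = 17.6471 and q_2* = 8.8235.
Expenditure on q_2: 6·8.8235 = 52.9412; share = 0.1765.

share on q_2 = 0.1765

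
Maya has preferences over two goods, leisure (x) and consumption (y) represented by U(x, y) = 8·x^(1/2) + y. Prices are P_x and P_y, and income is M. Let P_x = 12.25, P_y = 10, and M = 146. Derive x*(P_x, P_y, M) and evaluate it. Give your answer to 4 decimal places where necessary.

x* = 10.6622

MU_x = 4/√x, MU_y = 1. Tangency: 4/√x = P_x/P_y.
Thus x* = (4·P_y/P_x)² — independent of M — with the rest of income spent on y.
Plugging in: x* = (4·10/12.25)² = 10.6622.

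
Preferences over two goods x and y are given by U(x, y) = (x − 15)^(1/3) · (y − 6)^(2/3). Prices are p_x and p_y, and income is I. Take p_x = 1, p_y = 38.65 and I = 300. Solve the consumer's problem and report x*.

Let x' = x−15, y' = y−6. MRS = (1/2)·y'/x' = p_x/p_y.
Substituting into the budget: x* = 15 + 1/3·(I − 15·p_x − 6·p_y)/p_x, and y* = 6 + 2/3·(…)/p_y.
Discretionary income = 300 − 15·1 − 6·38.65 = 53.1; x* = 15 + 1/3·53.1/1 = 32.7.

x* = 32.7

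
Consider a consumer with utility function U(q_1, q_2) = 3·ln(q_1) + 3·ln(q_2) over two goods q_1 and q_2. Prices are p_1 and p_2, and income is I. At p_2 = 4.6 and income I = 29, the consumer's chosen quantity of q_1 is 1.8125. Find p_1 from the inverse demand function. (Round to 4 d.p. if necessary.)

p_1 = 8

Tangency: MRS = q_2/q_1 = p_1/p_2.
So 3·p_2·q_2 = 3·p_1·q_1; combined with the budget, a share 0.5 of income goes to q_1.
Demand: q_1*(p_1,p_2,I) = 0.5·I/p_1 and q_2* = 0.5·I/p_2.
Set q_1* = 1.8125 in the demand function and solve for p_1: p_1 = 8.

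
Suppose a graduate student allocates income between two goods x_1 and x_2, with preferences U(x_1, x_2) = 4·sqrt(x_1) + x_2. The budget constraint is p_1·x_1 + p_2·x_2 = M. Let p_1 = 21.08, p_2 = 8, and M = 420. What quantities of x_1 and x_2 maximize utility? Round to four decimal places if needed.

x_1* = 0.5761, x_2* = 50.982

MU_x_1 = 2/√x_1, MU_x_2 = 1. Tangency: 2/√x_1 = p_1/p_2.
Thus x_1* = (2·p_2/p_1)² — independent of M — with the rest of income spent on x_2.
Plugging in: x_1* = (2·8/21.08)² = 0.5761, x_2* = 50.982.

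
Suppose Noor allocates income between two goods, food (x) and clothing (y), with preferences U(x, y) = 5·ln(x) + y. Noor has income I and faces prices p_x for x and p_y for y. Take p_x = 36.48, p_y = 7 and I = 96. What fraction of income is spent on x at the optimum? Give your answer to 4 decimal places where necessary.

share on x = 0.3646

So x*(p_x,p_y) = 5·p_y/p_x, independent of income; and y* = (I − 5·p_y)/p_y.
At the given prices: x* = 5·7/36.48 = 0.9594, and y* = 8.7143.
Expenditure on x: 36.48·0.9594 = 35; share = 0.3646.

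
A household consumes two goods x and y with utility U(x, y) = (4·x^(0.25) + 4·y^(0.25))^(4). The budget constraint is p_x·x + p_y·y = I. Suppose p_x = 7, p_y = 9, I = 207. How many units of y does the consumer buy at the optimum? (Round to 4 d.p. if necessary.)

y* = 11.0186

MU_x ∝ 4·x^(-0.75), MU_y ∝ 4·y^(-0.75), so MRS = (y/x)^(0.75) = p_x/p_y.
Solve for the ratio: y/x = [p_x/p_y]^(4/3).
With the ratio pinned down, the budget gives x* = I/(p_x + p_y·(y/x)) and y* = (y/x)·x*.
Numerically y/x = 0.715277, so x* = 207/(7 + 9·0.715277) = 15.4047 and y* = 0.715277·15.4047 = 11.0186.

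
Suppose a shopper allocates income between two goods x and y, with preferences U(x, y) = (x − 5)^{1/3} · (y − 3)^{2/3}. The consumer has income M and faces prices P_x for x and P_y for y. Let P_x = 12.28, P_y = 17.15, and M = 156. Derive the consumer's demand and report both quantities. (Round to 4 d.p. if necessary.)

x* = 6.1713, y* = 4.6774

This is Cobb-Douglas in (x−5, y−3): tangency gives 1/3·P_y·(y−3) = 2/3·P_x·(x−5).
Substituting into the budget: x* = 5 + 1/3·(M − 5·P_x − 3·P_y)/P_x, and y* = 3 + 2/3·(…)/P_y.
Discretionary income = 156 − 5·12.28 − 3·17.15 = 43.15; x* = 5 + 1/3·43.15/12.28 = 6.1713; y* = 3 + 2/3·43.15/17.15 = 4.6774.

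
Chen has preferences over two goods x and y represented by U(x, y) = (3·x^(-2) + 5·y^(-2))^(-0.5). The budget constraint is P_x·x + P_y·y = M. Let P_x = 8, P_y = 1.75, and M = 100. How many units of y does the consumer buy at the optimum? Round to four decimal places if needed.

From the CES first-order condition, (3/5)·(y/x)^(3) = P_x/P_y.
Solve for the ratio: y/x = [(5/3)·P_x/P_y]^(1/3).
Substitute y = (y/x)·x into the budget: x* = M/(P_x + P_y·(y/x)).
Numerically y/x = 1.967736, so x* = 100/(8 + 1.75·1.967736) = 8.7386 and y* = 1.967736·8.7386 = 17.1952.

y* = 17.1952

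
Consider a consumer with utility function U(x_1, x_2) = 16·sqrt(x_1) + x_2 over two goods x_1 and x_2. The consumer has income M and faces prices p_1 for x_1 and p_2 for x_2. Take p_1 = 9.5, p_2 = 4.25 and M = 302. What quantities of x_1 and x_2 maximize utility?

Utility is quasi-linear in x_2; the FOC for x_1 is 8/√x_1 = p_1/p_2.
Solve: √x_1 = 8·p_2/p_1, so x_1*(p_1,p_2) = (8·p_2/p_1)², and x_2* = (M − p_1·x_1*)/p_2.
Plugging in: x_1* = (8·4.25/9.5)² = 12.8089, x_2* = 42.4272.

x_1* = 12.8089, x_2* = 42.4272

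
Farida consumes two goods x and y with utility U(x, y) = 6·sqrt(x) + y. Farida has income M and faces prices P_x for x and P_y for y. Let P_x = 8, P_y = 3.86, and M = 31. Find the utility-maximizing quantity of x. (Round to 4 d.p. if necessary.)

x* = 2.0953

Utility is quasi-linear in y; the FOC for x is 3/√x = P_x/P_y.
Solve: √x = 3·P_y/P_x, so x*(P_x,P_y) = (3·P_y/P_x)², and y* = (M − P_x·x*)/P_y.
Plugging in: x* = (3·3.86/8)² = 2.0953.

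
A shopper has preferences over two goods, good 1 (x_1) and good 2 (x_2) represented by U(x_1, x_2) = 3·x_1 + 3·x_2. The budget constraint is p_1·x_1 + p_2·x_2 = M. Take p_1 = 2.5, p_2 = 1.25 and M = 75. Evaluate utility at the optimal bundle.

V = 180

Linear utility — the consumer picks whichever good has higher MU/price: 3/2.5 = 1.2 vs 3/1.25 = 2.4.
x_2 gives more utility per dollar, so spend all income on x_2: x_2* = M/p_2, x_1* = 0.
Numerically: x_1* = 0, x_2* = 60.
Utility at the optimum: U(0, 60) = 180.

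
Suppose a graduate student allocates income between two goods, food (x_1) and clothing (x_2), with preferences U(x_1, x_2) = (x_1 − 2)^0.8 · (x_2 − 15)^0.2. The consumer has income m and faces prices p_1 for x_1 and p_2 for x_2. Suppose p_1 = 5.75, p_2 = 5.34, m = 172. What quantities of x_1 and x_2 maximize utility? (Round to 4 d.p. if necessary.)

MRS = 4·(x_2−15)/(x_1−2). Tangency with p_1/p_2 gives x_2−15 = (1/4)·(p_1/p_2)·(x_1−2).
Substituting into the budget: x_1* = 2 + 0.8·(m − 2·p_1 − 15·p_2)/p_1, and x_2* = 15 + 0.2·(…)/p_2.
Discretionary income = 172 − 2·5.75 − 15·5.34 = 80.4; x_1* = 2 + 0.8·80.4/5.75 = 13.1861; x_2* = 15 + 0.2·80.4/5.34 = 18.0112.

x_1* = 13.1861, x_2* = 18.0112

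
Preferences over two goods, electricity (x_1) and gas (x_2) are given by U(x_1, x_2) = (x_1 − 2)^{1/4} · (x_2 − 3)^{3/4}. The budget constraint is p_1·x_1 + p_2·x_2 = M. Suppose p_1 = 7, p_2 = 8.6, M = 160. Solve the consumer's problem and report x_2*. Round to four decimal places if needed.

MRS = (1/3)·(x_2−3)/(x_1−2). Tangency with p_1/p_2 gives x_2−3 = 3·(p_1/p_2)·(x_1−2).
After buying the subsistence bundle (2, 3), a share 0.25 of the remaining income goes to x_1: x_1* = 2 + 0.25·(M − 2p_1 − 3p_2)/p_1.
Discretionary income = 160 − 2·7 − 3·8.6 = 120.2; x_2* = 3 + 0.75·120.2/8.6 = 13.4826.

x_2* = 13.4826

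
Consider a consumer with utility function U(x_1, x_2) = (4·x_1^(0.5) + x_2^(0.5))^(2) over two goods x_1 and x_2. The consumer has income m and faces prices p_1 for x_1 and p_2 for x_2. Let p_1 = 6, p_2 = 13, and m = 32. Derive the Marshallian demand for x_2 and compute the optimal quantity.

Substitute x_2 = (x_2/x_1)·x_1 into the budget: x_1* = m/(p_1 + p_2·(x_2/x_1)).
Numerically x_2/x_1 = 0.013314, so x_1* = 32/(6 + 13·0.013314) = 5.1838 and x_2* = 0.013314·5.1838 = 0.069.

x_2* = 0.069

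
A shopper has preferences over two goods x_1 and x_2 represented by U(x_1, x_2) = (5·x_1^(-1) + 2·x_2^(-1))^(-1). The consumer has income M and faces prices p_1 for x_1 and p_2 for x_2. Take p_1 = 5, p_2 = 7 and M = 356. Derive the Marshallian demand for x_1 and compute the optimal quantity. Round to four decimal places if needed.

x_1* = 40.7245

From the CES first-order condition, (5/2)·(x_2/x_1)^(2) = p_1/p_2.
Solve for the ratio: x_2/x_1 = [(2/5)·p_1/p_2]^(0.5).
Substitute x_2 = (x_2/x_1)·x_1 into the budget: x_1* = M/(p_1 + p_2·(x_2/x_1)).
Numerically x_2/x_1 = 0.534522, so x_1* = 356/(5 + 7·0.534522) = 40.7245.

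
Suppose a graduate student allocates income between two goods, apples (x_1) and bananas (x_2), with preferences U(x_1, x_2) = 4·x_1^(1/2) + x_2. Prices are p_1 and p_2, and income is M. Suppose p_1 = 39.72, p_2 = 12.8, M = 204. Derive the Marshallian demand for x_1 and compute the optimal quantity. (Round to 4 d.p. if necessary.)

x_1* = 0.4154

Set MRS = p_1/p_2: 2·x_1^(−1/2) = p_1/p_2.
Solve: √x_1 = 2·p_2/p_1, so x_1*(p_1,p_2) = (2·p_2/p_1)², and x_2* = (M − p_1·x_1*)/p_2.
Plugging in: x_1* = (2·12.8/39.72)² = 0.4154.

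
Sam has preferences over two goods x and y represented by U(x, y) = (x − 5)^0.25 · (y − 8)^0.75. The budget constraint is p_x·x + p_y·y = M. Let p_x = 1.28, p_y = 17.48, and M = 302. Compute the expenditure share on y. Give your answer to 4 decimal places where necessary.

share on y = 0.8499

Let x' = x−5, y' = y−8. MRS = (1/3)·y'/x' = p_x/p_y.
After buying the subsistence bundle (5, 8), a share 0.25 of the remaining income goes to x: x* = 5 + 0.25·(M − 5p_x − 8p_y)/p_x.
Discretionary income = 302 − 5·1.28 − 8·17.48 = 155.76; x* = 5 + 0.25·155.76/1.28 = 35.4219; y* = 8 + 0.75·155.76/17.48 = 14.6831.
Expenditure on y: 17.48·14.6831 = 256.66; share = 0.8499.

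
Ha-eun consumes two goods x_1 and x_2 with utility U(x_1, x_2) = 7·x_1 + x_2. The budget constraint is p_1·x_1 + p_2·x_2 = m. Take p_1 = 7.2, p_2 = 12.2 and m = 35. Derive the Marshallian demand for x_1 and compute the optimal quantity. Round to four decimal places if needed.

Perfect substitutes: compare marginal utility per dollar. 7/p_1 vs 1/p_2 → 0.9722 vs 0.082.
x_1 gives more utility per dollar, so spend all income on x_1: x_1* = m/p_1, x_2* = 0.
Numerically: x_1* = 4.8611, x_2* = 0.

x_1* = 4.8611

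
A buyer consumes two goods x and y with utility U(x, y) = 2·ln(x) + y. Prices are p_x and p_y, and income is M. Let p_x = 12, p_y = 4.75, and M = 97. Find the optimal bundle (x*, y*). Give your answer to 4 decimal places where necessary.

x* = 0.7917, y* = 18.4211

MU_x = 2/x, MU_y = 1. Tangency: 2/x = p_x/p_y.
So x*(p_x,p_y) = 2·p_y/p_x, independent of income; and y* = (M − 2·p_y)/p_y.
At the given prices: x* = 2·4.75/12 = 0.7917, and y* = 18.4211.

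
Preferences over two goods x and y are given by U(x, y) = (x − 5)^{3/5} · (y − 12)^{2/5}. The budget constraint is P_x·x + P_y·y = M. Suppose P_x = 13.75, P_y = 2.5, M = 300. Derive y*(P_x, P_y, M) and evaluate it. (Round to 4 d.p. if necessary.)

This is Cobb-Douglas in (x−5, y−12): tangency gives 0.6·P_y·(y−12) = 0.4·P_x·(x−5).
Substituting into the budget: x* = 5 + 0.6·(M − 5·P_x − 12·P_y)/P_x, and y* = 12 + 0.4·(…)/P_y.
Discretionary income = 300 − 5·13.75 − 12·2.5 = 201.25; y* = 12 + 0.4·201.25/2.5 = 44.2.

y* = 44.2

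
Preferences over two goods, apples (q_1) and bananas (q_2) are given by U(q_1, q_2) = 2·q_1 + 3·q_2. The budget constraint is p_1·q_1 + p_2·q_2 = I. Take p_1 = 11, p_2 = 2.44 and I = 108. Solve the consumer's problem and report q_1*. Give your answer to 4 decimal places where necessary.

Perfect substitutes: compare marginal utility per dollar. 2/p_1 vs 3/p_2 → 0.1818 vs 1.2295.
q_2 gives more utility per dollar, so spend all income on q_2: q_2* = I/p_2, q_1* = 0.
Numerically: q_1* = 0, q_2* = 44.2623.

q_1* = 0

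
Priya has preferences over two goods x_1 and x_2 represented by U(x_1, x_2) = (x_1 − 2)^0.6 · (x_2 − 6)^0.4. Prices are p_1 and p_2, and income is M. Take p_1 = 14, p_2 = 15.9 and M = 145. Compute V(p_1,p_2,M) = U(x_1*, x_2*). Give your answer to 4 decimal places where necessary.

This is Cobb-Douglas in (x_1−2, x_2−6): tangency gives 0.6·p_2·(x_2−6) = 0.4·p_1·(x_1−2).
After buying the subsistence bundle (2, 6), a share 0.6 of the remaining income goes to x_1: x_1* = 2 + 0.6·(M − 2p_1 − 6p_2)/p_1.
Discretionary income = 145 − 2·14 − 6·15.9 = 21.6; x_1* = 2 + 0.6·21.6/14 = 2.9257; x_2* = 6 + 0.4·21.6/15.9 = 6.5434.
Utility at the optimum: U(2.9257, 6.5434) = 0.7481.

V = 0.7481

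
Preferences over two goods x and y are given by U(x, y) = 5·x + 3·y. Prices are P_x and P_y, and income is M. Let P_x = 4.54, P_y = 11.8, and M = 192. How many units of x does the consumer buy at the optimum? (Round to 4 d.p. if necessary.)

Perfect substitutes: compare marginal utility per dollar. 5/P_x vs 3/P_y → 1.1013 vs 0.2542.
x gives more utility per dollar, so spend all income on x: x* = M/P_x, y* = 0.
Numerically: x* = 42.2907, y* = 0.

x* = 42.2907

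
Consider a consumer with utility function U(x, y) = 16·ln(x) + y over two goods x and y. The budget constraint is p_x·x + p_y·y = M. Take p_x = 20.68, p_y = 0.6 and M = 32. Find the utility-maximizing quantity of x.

x* = 0.4642

So x*(p_x,p_y) = 16·p_y/p_x, independent of income; and y* = (M − 16·p_y)/p_y.
At the given prices: x* = 16·0.6/20.68 = 0.4642.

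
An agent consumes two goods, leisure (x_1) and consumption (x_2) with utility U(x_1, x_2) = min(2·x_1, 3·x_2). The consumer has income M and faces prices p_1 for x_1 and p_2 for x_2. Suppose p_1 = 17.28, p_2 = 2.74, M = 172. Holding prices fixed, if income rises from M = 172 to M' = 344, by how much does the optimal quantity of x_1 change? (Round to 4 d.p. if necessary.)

Leontief preferences: the optimum is at the kink where x_1/3 = x_2/2, i.e. x_2 = (2/3)·x_1.
Budget: p_1·x_1 + p_2·(2/3)·x_1 = M, so (3·p_1 + 2·p_2)·x_1 = 3·M.
Demand: x_1*(p_1,p_2,M) = 3·M/(3·p_1 + 2·p_2), x_2* = 2·M/(3·p_1 + 2·p_2).
Here 3·17.28 + 2·2.74 = 57.32, giving x_1* = 9.0021.
At M' = 344: x_1* = 18.0042. Change: 18.0042 − 9.0021 = 9.0021.

Δx_1* = 9.0021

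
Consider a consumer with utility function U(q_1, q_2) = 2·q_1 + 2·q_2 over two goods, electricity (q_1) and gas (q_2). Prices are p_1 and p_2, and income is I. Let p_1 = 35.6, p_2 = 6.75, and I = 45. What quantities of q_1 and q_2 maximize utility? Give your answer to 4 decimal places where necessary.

Linear utility — the consumer picks whichever good has higher MU/price: 2/35.6 = 0.0562 vs 2/6.75 = 0.2963.
q_2 gives more utility per dollar, so spend all income on q_2: q_2* = I/p_2, q_1* = 0.
Numerically: q_1* = 0, q_2* = 6.6667.

q_1* = 0, q_2* = 6.6667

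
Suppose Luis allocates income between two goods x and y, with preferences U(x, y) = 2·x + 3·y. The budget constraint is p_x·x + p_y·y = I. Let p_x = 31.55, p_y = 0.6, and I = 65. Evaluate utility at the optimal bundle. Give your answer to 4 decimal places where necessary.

V = 325

Linear utility — the consumer picks whichever good has higher MU/price: 2/31.55 = 0.0634 vs 3/0.6 = 5.
y gives more utility per dollar, so spend all income on y: y* = I/p_y, x* = 0.
Numerically: x* = 0, y* = 108.3333.
Utility at the optimum: U(0, 108.3333) = 325.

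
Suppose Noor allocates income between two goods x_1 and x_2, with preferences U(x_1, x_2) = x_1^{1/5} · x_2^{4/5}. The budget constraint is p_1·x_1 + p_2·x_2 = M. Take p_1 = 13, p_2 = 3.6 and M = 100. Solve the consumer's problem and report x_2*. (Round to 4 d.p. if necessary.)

x_2* = 22.2222

MU_x_1/MU_x_2 = (0.2·x_2)/(0.8·x_1); tangency sets this equal to p_1/p_2.
Rearranging, p_2·x_2 = 4·p_1·x_1. Substituting into the budget gives p_1·x_1·(1 + 4) = M.
Demand: x_1*(p_1,p_2,M) = 0.2·M/p_1 and x_2* = 0.8·M/p_2.
At p_1=13, p_2=3.6, M=100: x_2* = 0.8·100/3.6 = 22.2222.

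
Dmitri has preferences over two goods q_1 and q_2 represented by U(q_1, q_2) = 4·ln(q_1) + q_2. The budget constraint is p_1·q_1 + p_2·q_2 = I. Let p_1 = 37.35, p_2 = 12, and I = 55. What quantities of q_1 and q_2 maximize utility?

Set MRS = p_1/p_2: (4/q_1)/1 = p_1/p_2.
So q_1*(p_1,p_2) = 4·p_2/p_1, independent of income; and q_2* = (I − 4·p_2)/p_2.
At the given prices: q_1* = 4·12/37.35 = 1.2851, and q_2* = 0.5833.

q_1* = 1.2851, q_2* = 0.5833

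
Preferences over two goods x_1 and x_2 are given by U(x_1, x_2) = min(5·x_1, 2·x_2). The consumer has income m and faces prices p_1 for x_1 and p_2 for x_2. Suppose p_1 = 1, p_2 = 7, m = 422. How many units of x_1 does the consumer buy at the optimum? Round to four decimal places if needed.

Leontief preferences: the optimum is at the kink where x_1/2 = x_2/5, i.e. x_2 = (5/2)·x_1.
Budget: p_1·x_1 + p_2·(5/2)·x_1 = m, so (2·p_1 + 5·p_2)·x_1 = 2·m.
Demand: x_1*(p_1,p_2,m) = 2·m/(2·p_1 + 5·p_2), x_2* = 5·m/(2·p_1 + 5·p_2).
Here 2·1 + 5·7 = 37, giving x_1* = 22.8108.

x_1* = 22.8108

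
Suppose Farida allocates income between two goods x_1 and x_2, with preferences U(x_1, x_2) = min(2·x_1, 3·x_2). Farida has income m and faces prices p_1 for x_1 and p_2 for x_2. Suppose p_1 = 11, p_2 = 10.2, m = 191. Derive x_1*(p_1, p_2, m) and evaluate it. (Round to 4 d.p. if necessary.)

x_1* = 10.7303

Here 3·11 + 2·10.2 = 53.4, giving x_1* = 10.7303.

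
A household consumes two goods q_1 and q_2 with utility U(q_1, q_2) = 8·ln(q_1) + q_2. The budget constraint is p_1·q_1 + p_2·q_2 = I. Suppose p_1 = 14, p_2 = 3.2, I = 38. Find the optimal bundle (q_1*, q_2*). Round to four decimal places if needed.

Set MRS = p_1/p_2: (8/q_1)/1 = p_1/p_2.
So q_1*(p_1,p_2) = 8·p_2/p_1, independent of income; and q_2* = (I − 8·p_2)/p_2.
At the given prices: q_1* = 8·3.2/14 = 1.8286, and q_2* = 3.875.

q_1* = 1.8286, q_2* = 3.875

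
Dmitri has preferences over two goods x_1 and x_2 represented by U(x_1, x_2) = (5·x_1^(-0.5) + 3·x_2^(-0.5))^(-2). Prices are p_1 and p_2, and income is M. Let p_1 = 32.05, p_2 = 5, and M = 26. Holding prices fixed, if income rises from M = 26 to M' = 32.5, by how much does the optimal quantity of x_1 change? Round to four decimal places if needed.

From the CES first-order condition, (5/3)·(x_2/x_1)^(1.5) = p_1/p_2.
Hence x_2/x_1 = ((3/5)·p_1/p_2)^(1/(1.5)), i.e. raised to the 2/3 power.
With the ratio pinned down, the budget gives x_1* = M/(p_1 + p_2·(x_2/x_1)) and x_2* = (x_2/x_1)·x_1*.
Numerically x_2/x_1 = 2.454744, so x_1* = 26/(32.05 + 5·2.454744) = 0.5866.
At M' = 32.5: x_1* = 0.7332. Change: 0.7332 − 0.5866 = 0.1466.

Δx_1* = 0.1466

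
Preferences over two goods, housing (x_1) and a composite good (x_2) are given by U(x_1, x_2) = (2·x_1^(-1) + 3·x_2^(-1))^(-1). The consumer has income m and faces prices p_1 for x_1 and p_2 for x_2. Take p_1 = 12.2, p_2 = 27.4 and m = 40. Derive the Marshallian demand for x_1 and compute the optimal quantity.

With the ratio pinned down, the budget gives x_1* = m/(p_1 + p_2·(x_2/x_1)) and x_2* = (x_2/x_1)·x_1*.
Numerically x_2/x_1 = 0.817241, so x_1* = 40/(12.2 + 27.4·0.817241) = 1.1563.

x_1* = 1.1563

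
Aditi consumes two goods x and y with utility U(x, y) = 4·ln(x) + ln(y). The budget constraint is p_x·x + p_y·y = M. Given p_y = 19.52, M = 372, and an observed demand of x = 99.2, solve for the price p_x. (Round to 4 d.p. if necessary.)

p_x = 3

MU_x/MU_y = (4·y)/(x); tangency sets this equal to p_x/p_y.
Rearranging, p_y·y = (1/4)·p_x·x. Substituting into the budget gives p_x·x·(1 + (1/4)) = M.
Demand: x*(p_x,p_y,M) = 0.8·M/p_x and y* = 0.2·M/p_y.
Set x* = 99.2 in the demand function and solve for p_x: p_x = 3.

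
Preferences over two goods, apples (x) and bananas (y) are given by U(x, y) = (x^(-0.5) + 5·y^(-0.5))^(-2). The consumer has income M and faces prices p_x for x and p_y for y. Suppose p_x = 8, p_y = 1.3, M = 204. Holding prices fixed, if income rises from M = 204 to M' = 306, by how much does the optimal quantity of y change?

Δy* = 48.2332

Substitute y = (y/x)·x into the budget: x* = M/(p_x + p_y·(y/x)).
Numerically y/x = 9.819237, so x* = 204/(8 + 1.3·9.819237) = 9.8242 and y* = 9.819237·9.8242 = 96.4663.
At M' = 306: y* = 144.6995. Change: 144.6995 − 96.4663 = 48.2332.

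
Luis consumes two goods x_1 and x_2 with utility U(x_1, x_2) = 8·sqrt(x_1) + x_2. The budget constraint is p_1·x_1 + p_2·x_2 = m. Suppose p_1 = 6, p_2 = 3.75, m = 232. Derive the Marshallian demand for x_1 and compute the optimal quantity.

Set MRS = p_1/p_2: 4·x_1^(−1/2) = p_1/p_2.
Solve: √x_1 = 4·p_2/p_1, so x_1*(p_1,p_2) = (4·p_2/p_1)², and x_2* = (m − p_1·x_1*)/p_2.
Plugging in: x_1* = (4·3.75/6)² = 6.25.

x_1* = 6.25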